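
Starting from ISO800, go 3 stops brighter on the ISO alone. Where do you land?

ISO: 800 → 1600 → 3200 → 6400 — 3 stops raised (brighter).

ISO 6400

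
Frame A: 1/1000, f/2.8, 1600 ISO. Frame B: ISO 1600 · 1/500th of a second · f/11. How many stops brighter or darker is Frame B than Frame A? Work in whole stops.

Aperture: f/2.8 → f/4 → f/5.6 → f/8 → f/11 — 4 stops smaller aperture (darker).
Shutter speed: 1/1000 → 1/500 — 1 stop longer (brighter).
ISO: unchanged.
Net: −4 +1 = −3 stops.

3 stops darker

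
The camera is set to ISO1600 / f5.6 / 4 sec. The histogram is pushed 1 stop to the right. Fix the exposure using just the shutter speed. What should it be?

Overexposed by 1 stop → need 1 stop darker.
Shutter speed: 4 → 2.

2 s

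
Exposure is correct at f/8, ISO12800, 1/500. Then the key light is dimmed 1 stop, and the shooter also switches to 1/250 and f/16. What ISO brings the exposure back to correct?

Scene light: 1 stop darker.
Shutter speed: 1/500 → 1/250 — 1 stop longer (brighter).
Aperture: f/8 → f/11 → f/16 — 2 stops narrower (darker).
Net so far: 2 stops darker. ISO: 12800 → 25600 → 51200.

ISO 51200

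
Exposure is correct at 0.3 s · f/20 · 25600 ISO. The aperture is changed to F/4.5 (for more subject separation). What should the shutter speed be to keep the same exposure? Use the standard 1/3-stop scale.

Aperture: f/20 → f/18 → f/16 → f/14 → f/13 → f/11 → f/10 → f/9 → f/8 → f/7.1 → f/6.3 → f/5.6 → f/5 → f/4.5 — 4 1/3 stops opened up (brighter).
Need 4 1/3 stops darker from the shutter speed: 0.3 → 1/4 → 1/5 → 1/6 → 1/8 → 1/10 → 1/13 → 1/15 → 1/20 → 1/25 → 1/30 → 1/40 → 1/50 → 1/60.

1/60s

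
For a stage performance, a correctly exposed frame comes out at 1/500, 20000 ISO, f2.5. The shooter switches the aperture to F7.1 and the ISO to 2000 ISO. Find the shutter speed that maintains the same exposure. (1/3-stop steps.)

1/6s

Aperture: f/2.5 → f/2.8 → f/3.2 → f/3.5 → f/4 → f/4.5 → f/5 → f/5.6 → f/6.3 → f/7.1 — 3 stops smaller aperture (darker).
ISO: 20000 → 16000 → 12800 → 10000 → 8000 → 6400 → 5000 → 4000 → 3200 → 2500 → 2000 — 3 1/3 stops lower (darker).
Net change so far: 6 1/3 stops darker. Offset with the shutter speed: 1/500 → 1/400 → 1/320 → 1/250 → 1/200 → 1/160 → 1/125 → 1/100 → 1/80 → 1/60 → 1/50 → 1/40 → 1/30 → 1/25 → 1/20 → 1/15 → 1/13 → 1/10 → 1/8 → 1/6.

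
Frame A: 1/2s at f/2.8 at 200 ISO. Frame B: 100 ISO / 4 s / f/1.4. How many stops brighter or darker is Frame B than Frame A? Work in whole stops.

Aperture: f/2.8 → f/2 → f/1.4 — 2 stops larger aperture (brighter).
Shutter speed: 1/2 → 1 → 2 → 4 — 3 stops longer (brighter).
ISO: 200 → 100 — 1 stop lower (darker).
Net: +2 +3 −1 = +4 stops.

4 stops brighter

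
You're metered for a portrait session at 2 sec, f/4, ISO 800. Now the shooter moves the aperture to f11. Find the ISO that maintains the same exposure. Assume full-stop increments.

Aperture: f/4 → f/5.6 → f/8 → f/11 — 3 stops narrower (darker).
Need 3 stops brighter from the ISO: 800 → 1600 → 3200 → 6400.

ISO 6400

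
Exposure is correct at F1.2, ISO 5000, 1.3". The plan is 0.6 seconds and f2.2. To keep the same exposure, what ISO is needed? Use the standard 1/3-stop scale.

Shutter speed: 1.3 → 1 → 0.8 → 0.6 — 1 stop faster (darker).
Aperture: f/1.2 → f/1.4 → f/1.6 → f/1.8 → f/2 → f/2.2 — 1 2/3 stops stopped down (darker).
Net change so far: 2 2/3 stops darker. Offset with the ISO: 5000 → 6400 → 8000 → 10000 → 12800 → 16000 → 20000 → 25600 → 32000.

ISO 32000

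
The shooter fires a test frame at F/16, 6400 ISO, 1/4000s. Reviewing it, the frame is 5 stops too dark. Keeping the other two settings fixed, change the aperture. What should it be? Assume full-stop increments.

Underexposed by 5 stops → need 5 stops brighter.
Aperture: f/16 → f/11 → f/8 → f/5.6 → f/4 → f/2.8.

f/2.8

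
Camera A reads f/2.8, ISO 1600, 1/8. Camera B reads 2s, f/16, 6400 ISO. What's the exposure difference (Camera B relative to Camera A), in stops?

Aperture: f/2.8 → f/4 → f/5.6 → f/8 → f/11 → f/16 — 5 stops stopped down (darker).
Shutter speed: 1/8 → 1/4 → 1/2 → 1 → 2 — 4 stops slower (brighter).
ISO: 1600 → 3200 → 6400 — 2 stops raised (brighter).
Net: −5 +4 +2 = +1 stop.

1 stop brighter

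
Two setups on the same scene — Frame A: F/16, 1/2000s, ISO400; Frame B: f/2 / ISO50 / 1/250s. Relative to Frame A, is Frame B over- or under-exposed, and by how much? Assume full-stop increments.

6 stops brighter

Aperture: f/16 → f/11 → f/8 → f/5.6 → f/4 → f/2.8 → f/2 — 6 stops opened up (brighter).
Shutter speed: 1/2000 → 1/1000 → 1/500 → 1/250 — 3 stops longer (brighter).
ISO: 400 → 200 → 100 → 50 — 3 stops lower (darker).
Net: +6 +3 −3 = +6 stops.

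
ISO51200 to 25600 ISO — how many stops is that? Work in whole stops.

51200 → 25600 — count the steps: 1 stop.

1 stop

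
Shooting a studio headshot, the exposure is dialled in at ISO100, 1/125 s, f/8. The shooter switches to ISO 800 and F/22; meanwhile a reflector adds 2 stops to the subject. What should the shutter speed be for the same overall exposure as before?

Scene light: 2 stops brighter.
ISO: 100 → 200 → 400 → 800 — 3 stops raised (brighter).
Aperture: f/8 → f/11 → f/16 → f/22 — 3 stops narrower (darker).
Net so far: 2 stops brighter. Shutter speed: 1/125 → 1/250 → 1/500.

1/500s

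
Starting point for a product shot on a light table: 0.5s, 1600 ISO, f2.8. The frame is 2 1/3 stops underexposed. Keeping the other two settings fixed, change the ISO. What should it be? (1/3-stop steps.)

ISO 8000

Underexposed by 2 1/3 stops → need 2 1/3 stops brighter.
ISO: 1600 → 2000 → 2500 → 3200 → 4000 → 5000 → 6400 → 8000.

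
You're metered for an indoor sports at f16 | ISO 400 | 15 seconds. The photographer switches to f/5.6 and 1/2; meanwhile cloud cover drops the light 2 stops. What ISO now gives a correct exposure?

Scene light: 2 stops darker.
Aperture: f/16 → f/11 → f/8 → f/5.6 — 3 stops opened up (brighter).
Shutter speed: 15 → 8 → 4 → 2 → 1 → 1/2 — 5 stops faster (darker).
Net so far: 4 stops darker. ISO: 400 → 800 → 1600 → 3200 → 6400.

ISO 6400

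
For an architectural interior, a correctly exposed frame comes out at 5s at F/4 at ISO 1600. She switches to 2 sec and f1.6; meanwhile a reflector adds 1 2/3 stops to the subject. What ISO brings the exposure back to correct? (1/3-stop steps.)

ISO 200

Scene light: 1 2/3 stops brighter.
Shutter speed: 5 → 4 → 3.2 → 2.5 → 2 — 1 1/3 stops faster (darker).
Aperture: f/4 → f/3.5 → f/3.2 → f/2.8 → f/2.5 → f/2.2 → f/2 → f/1.8 → f/1.6 — 2 2/3 stops wider (brighter).
Net so far: 3 stops brighter. ISO: 1600 → 1250 → 1000 → 800 → 640 → 500 → 400 → 320 → 250 → 200.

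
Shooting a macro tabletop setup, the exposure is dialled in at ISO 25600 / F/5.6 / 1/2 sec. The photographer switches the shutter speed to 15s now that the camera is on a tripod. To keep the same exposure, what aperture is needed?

Shutter speed: 1/2 → 1 → 2 → 4 → 8 → 15 — 5 stops slower (brighter).
Need 5 stops darker from the aperture: f/5.6 → f/8 → f/11 → f/16 → f/22 → f/32.

f/32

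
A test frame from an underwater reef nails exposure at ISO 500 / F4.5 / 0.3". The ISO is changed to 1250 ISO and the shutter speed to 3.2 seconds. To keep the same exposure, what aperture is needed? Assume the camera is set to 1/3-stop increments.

ISO: 500 → 640 → 800 → 1000 → 1250 — 1 1/3 stops raised (brighter).
Shutter speed: 0.3 → 0.4 → 0.5 → 0.6 → 0.8 → 1 → 1.3 → 1.6 → 2 → 2.5 → 3.2 — 3 1/3 stops slower (brighter).
Net change so far: 4 2/3 stops brighter. Offset with the aperture: f/4.5 → f/5 → f/5.6 → f/6.3 → f/7.1 → f/8 → f/9 → f/10 → f/11 → f/13 → f/14 → f/16 → f/18 → f/20 → f/22.

f/22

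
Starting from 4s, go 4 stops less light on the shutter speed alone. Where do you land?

Shutter speed: 4 → 2 → 1 → 1/2 → 1/4 — 4 stops shorter (darker).

1/4s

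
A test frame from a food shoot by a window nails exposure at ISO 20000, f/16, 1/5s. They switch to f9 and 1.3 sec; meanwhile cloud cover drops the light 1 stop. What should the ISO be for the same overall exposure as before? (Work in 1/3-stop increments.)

Scene light: 1 stop darker.
Aperture: f/16 → f/14 → f/13 → f/11 → f/10 → f/9 — 1 2/3 stops opened up (brighter).
Shutter speed: 1/5 → 1/4 → 0.3 → 0.4 → 0.5 → 0.6 → 0.8 → 1 → 1.3 — 2 2/3 stops longer (brighter).
Net so far: 3 1/3 stops brighter. ISO: 20000 → 16000 → 12800 → 10000 → 8000 → 6400 → 5000 → 4000 → 3200 → 2500 → 2000.

ISO 2000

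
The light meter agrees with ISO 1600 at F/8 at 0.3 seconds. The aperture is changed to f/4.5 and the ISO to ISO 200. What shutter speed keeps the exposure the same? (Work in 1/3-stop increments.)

Aperture: f/8 → f/7.1 → f/6.3 → f/5.6 → f/5 → f/4.5 — 1 2/3 stops opened up (brighter).
ISO: 1600 → 1250 → 1000 → 800 → 640 → 500 → 400 → 320 → 250 → 200 — 3 stops lower (darker).
Net change so far: 1 1/3 stops darker. Offset with the shutter speed: 0.3 → 0.4 → 0.5 → 0.6 → 0.8.

0.8 s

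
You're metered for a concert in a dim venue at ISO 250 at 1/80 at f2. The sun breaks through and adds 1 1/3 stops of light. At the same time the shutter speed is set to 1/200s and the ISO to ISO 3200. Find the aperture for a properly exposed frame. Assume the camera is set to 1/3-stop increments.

Scene light: 1 1/3 stops brighter.
Shutter speed: 1/80 → 1/100 → 1/125 → 1/160 → 1/200 — 1 1/3 stops shorter (darker).
ISO: 250 → 320 → 400 → 500 → 640 → 800 → 1000 → 1250 → 1600 → 2000 → 2500 → 3200 — 3 2/3 stops higher (brighter).
Net so far: 3 2/3 stops brighter. Aperture: f/2 → f/2.2 → f/2.5 → f/2.8 → f/3.2 → f/3.5 → f/4 → f/4.5 → f/5 → f/5.6 → f/6.3 → f/7.1.

f/7.1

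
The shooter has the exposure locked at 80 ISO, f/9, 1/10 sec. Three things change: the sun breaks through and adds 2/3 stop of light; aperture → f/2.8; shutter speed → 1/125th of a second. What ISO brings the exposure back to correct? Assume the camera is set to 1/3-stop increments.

Scene light: 2/3 stop brighter.
Aperture: f/9 → f/8 → f/7.1 → f/6.3 → f/5.6 → f/5 → f/4.5 → f/4 → f/3.5 → f/3.2 → f/2.8 — 3 1/3 stops larger aperture (brighter).
Shutter speed: 1/10 → 1/13 → 1/15 → 1/20 → 1/25 → 1/30 → 1/40 → 1/50 → 1/60 → 1/80 → 1/100 → 1/125 — 3 2/3 stops shorter (darker).
Net so far: 1/3 stop brighter. ISO: 80 → 64.

ISO 64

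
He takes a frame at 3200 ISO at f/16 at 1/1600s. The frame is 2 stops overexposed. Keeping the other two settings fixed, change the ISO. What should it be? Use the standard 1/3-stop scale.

Overexposed by 2 stops → need 2 stops darker.
ISO: 3200 → 2500 → 2000 → 1600 → 1250 → 1000 → 800.

ISO 800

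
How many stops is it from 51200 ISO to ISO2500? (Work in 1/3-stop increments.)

4 1/3 stops

51200 → 40000 → 32000 → 25600 → 20000 → 16000 → 12800 → 10000 → 8000 → 6400 → 5000 → 4000 → 3200 → 2500 — count the steps: 13 third-stops = 4 1/3 stops.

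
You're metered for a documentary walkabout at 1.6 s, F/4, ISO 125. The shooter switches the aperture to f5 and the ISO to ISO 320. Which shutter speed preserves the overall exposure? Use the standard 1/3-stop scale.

1 s

Aperture: f/4 → f/4.5 → f/5 — 2/3 stop narrower (darker).
ISO: 125 → 160 → 200 → 250 → 320 — 1 1/3 stops higher (brighter).
Net change so far: 2/3 stop brighter. Offset with the shutter speed: 1.6 → 1.3 → 1.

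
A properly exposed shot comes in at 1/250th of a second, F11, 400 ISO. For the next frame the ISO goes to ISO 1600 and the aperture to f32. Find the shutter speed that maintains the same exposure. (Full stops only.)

ISO: 400 → 800 → 1600 — 2 stops higher (brighter).
Aperture: f/11 → f/16 → f/22 → f/32 — 3 stops stopped down (darker).
Net change so far: 1 stop darker. Offset with the shutter speed: 1/250 → 1/125.

1/125s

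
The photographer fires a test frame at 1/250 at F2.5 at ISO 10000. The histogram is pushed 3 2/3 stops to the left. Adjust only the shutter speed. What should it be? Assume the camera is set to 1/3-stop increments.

Underexposed by 3 2/3 stops → need 3 2/3 stops brighter.
Shutter speed: 1/250 → 1/200 → 1/160 → 1/125 → 1/100 → 1/80 → 1/60 → 1/50 → 1/40 → 1/30 → 1/25 → 1/20.

1/20s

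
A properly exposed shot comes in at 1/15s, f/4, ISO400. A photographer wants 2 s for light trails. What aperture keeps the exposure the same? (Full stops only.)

f/22

Shutter speed: 1/15 → 1/8 → 1/4 → 1/2 → 1 → 2 — 5 stops longer (brighter).
Need 5 stops darker from the aperture: f/4 → f/5.6 → f/8 → f/11 → f/16 → f/22.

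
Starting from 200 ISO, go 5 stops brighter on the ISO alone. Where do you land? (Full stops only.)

ISO: 200 → 400 → 800 → 1600 → 3200 → 6400 — 5 stops raised (brighter).

ISO 6400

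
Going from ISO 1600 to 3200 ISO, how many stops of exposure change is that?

1600 → 3200 — count the steps: 1 stop.

1 stop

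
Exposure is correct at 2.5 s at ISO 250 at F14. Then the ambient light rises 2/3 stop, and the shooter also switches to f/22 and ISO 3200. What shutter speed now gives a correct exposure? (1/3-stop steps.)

0.3 s

Scene light: 2/3 stop brighter.
Aperture: f/14 → f/16 → f/18 → f/20 → f/22 — 1 1/3 stops stopped down (darker).
ISO: 250 → 320 → 400 → 500 → 640 → 800 → 1000 → 1250 → 1600 → 2000 → 2500 → 3200 — 3 2/3 stops raised (brighter).
Net so far: 3 stops brighter. Shutter speed: 2.5 → 2 → 1.6 → 1.3 → 1 → 0.8 → 0.6 → 0.5 → 0.4 → 0.3.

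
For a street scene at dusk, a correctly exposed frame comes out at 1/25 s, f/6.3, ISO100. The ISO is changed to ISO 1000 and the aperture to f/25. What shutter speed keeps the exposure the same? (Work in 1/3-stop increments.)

1/15s

ISO: 100 → 125 → 160 → 200 → 250 → 320 → 400 → 500 → 640 → 800 → 1000 — 3 1/3 stops higher (brighter).
Aperture: f/6.3 → f/7.1 → f/8 → f/9 → f/10 → f/11 → f/13 → f/14 → f/16 → f/18 → f/20 → f/22 → f/25 — 4 stops smaller aperture (darker).
Net change so far: 2/3 stop darker. Offset with the shutter speed: 1/25 → 1/20 → 1/15.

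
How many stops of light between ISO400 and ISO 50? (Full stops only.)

400 → 200 → 100 → 50 — count the steps: 3 stops.

3 stops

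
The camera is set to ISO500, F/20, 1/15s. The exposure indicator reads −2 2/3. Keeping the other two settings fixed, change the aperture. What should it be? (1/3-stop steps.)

f/8

Underexposed by 2 2/3 stops → need 2 2/3 stops brighter.
Aperture: f/20 → f/18 → f/16 → f/14 → f/13 → f/11 → f/10 → f/9 → f/8.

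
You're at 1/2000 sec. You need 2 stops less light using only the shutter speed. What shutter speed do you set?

1/8000s

Shutter speed: 1/2000 → 1/4000 → 1/8000 — 2 stops faster (darker).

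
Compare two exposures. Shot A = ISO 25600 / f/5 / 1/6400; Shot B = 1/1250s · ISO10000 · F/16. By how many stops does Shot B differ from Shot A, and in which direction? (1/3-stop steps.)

2 1/3 stops darker

Aperture: f/5 → f/5.6 → f/6.3 → f/7.1 → f/8 → f/9 → f/10 → f/11 → f/13 → f/14 → f/16 — 3 1/3 stops smaller aperture (darker).
Shutter speed: 1/6400 → 1/5000 → 1/4000 → 1/3200 → 1/2500 → 1/2000 → 1/1600 → 1/1250 — 2 1/3 stops longer (brighter).
ISO: 25600 → 20000 → 16000 → 12800 → 10000 — 1 1/3 stops lower (darker).
Net: −3 1/3 +2 1/3 −1 1/3 = −2 1/3 stops.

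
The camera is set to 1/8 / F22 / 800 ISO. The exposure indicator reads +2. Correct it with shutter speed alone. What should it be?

Overexposed by 2 stops → need 2 stops darker.
Shutter speed: 1/8 → 1/15 → 1/30.

1/30s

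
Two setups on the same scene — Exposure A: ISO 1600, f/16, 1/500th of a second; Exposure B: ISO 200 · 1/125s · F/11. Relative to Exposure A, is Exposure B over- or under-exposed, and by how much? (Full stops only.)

Aperture: f/16 → f/11 — 1 stop larger aperture (brighter).
Shutter speed: 1/500 → 1/250 → 1/125 — 2 stops slower (brighter).
ISO: 1600 → 800 → 400 → 200 — 3 stops dropped (darker).
Net: +1 +2 −3 = 0 stops.

same exposure (0 stops)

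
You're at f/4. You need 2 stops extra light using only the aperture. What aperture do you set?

Aperture: f/4 → f/2.8 → f/2 — 2 stops opened up (brighter).

f/2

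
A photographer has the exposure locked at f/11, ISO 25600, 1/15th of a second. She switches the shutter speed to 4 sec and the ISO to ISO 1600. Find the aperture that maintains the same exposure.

Shutter speed: 1/15 → 1/8 → 1/4 → 1/2 → 1 → 2 → 4 — 6 stops slower (brighter).
ISO: 25600 → 12800 → 6400 → 3200 → 1600 — 4 stops lower (darker).
Net change so far: 2 stops brighter. Offset with the aperture: f/11 → f/16 → f/22.

f/22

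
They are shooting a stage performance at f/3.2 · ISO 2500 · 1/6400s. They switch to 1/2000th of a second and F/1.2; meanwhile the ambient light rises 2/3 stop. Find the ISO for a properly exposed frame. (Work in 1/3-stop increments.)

Scene light: 2/3 stop brighter.
Shutter speed: 1/6400 → 1/5000 → 1/4000 → 1/3200 → 1/2500 → 1/2000 — 1 2/3 stops slower (brighter).
Aperture: f/3.2 → f/2.8 → f/2.5 → f/2.2 → f/2 → f/1.8 → f/1.6 → f/1.4 → f/1.2 — 2 2/3 stops opened up (brighter).
Net so far: 5 stops brighter. ISO: 2500 → 2000 → 1600 → 1250 → 1000 → 800 → 640 → 500 → 400 → 320 → 250 → 200 → 160 → 125 → 100 → 80.

ISO 80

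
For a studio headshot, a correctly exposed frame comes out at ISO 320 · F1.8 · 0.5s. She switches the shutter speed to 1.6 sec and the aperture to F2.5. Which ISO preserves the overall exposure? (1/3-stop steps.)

Shutter speed: 0.5 → 0.6 → 0.8 → 1 → 1.3 → 1.6 — 1 2/3 stops longer (brighter).
Aperture: f/1.8 → f/2 → f/2.2 → f/2.5 — 1 stop smaller aperture (darker).
Net change so far: 2/3 stop brighter. Offset with the ISO: 320 → 250 → 200.

ISO 200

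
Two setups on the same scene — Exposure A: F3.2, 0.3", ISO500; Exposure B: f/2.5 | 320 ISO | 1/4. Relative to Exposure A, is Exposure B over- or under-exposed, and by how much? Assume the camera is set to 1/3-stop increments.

1/3 stop darker

Aperture: f/3.2 → f/2.8 → f/2.5 — 2/3 stop larger aperture (brighter).
Shutter speed: 0.3 → 1/4 — 1/3 stop faster (darker).
ISO: 500 → 400 → 320 — 2/3 stop dropped (darker).
Net: +2/3 −1/3 −2/3 = −1/3 stops.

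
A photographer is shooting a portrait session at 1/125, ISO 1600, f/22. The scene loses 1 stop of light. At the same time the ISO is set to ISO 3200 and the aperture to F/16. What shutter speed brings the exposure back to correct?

1/250s

Scene light: 1 stop darker.
ISO: 1600 → 3200 — 1 stop higher (brighter).
Aperture: f/22 → f/16 — 1 stop wider (brighter).
Net so far: 1 stop brighter. Shutter speed: 1/125 → 1/250.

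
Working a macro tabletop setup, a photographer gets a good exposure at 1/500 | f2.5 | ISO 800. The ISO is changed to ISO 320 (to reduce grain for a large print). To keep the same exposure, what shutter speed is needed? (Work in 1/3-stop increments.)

1/200s

ISO: 800 → 640 → 500 → 400 → 320 — 1 1/3 stops lower (darker).
Need 1 1/3 stops brighter from the shutter speed: 1/500 → 1/400 → 1/320 → 1/250 → 1/200.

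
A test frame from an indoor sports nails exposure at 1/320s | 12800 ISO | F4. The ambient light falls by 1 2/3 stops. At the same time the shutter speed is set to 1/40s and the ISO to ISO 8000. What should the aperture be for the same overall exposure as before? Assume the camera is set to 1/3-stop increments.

f/5

Scene light: 1 2/3 stops darker.
Shutter speed: 1/320 → 1/250 → 1/200 → 1/160 → 1/125 → 1/100 → 1/80 → 1/60 → 1/50 → 1/40 — 3 stops longer (brighter).
ISO: 12800 → 10000 → 8000 — 2/3 stop dropped (darker).
Net so far: 2/3 stop brighter. Aperture: f/4 → f/4.5 → f/5.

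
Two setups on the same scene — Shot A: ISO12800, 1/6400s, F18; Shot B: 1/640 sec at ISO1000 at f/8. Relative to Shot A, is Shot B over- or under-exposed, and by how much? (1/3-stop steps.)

Aperture: f/18 → f/16 → f/14 → f/13 → f/11 → f/10 → f/9 → f/8 — 2 1/3 stops larger aperture (brighter).
Shutter speed: 1/6400 → 1/5000 → 1/4000 → 1/3200 → 1/2500 → 1/2000 → 1/1600 → 1/1250 → 1/1000 → 1/800 → 1/640 — 3 1/3 stops longer (brighter).
ISO: 12800 → 10000 → 8000 → 6400 → 5000 → 4000 → 3200 → 2500 → 2000 → 1600 → 1250 → 1000 — 3 2/3 stops dropped (darker).
Net: +2 1/3 +3 1/3 −3 2/3 = +2 stops.

2 stops brighter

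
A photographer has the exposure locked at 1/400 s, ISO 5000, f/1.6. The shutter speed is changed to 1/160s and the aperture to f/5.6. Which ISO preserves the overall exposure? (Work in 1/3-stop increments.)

Shutter speed: 1/400 → 1/320 → 1/250 → 1/200 → 1/160 — 1 1/3 stops longer (brighter).
Aperture: f/1.6 → f/1.8 → f/2 → f/2.2 → f/2.5 → f/2.8 → f/3.2 → f/3.5 → f/4 → f/4.5 → f/5 → f/5.6 — 3 2/3 stops narrower (darker).
Net change so far: 2 1/3 stops darker. Offset with the ISO: 5000 → 6400 → 8000 → 10000 → 12800 → 16000 → 20000 → 25600.

ISO 25600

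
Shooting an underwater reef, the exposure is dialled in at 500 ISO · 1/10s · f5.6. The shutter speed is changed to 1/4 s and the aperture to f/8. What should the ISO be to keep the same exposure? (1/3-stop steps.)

ISO 400

Shutter speed: 1/10 → 1/8 → 1/6 → 1/5 → 1/4 — 1 1/3 stops slower (brighter).
Aperture: f/5.6 → f/6.3 → f/7.1 → f/8 — 1 stop stopped down (darker).
Net change so far: 1/3 stop brighter. Offset with the ISO: 500 → 400.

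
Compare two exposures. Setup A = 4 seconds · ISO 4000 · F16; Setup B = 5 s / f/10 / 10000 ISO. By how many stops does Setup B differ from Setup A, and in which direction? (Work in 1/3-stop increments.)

3 stops brighter

Aperture: f/16 → f/14 → f/13 → f/11 → f/10 — 1 1/3 stops larger aperture (brighter).
Shutter speed: 4 → 5 — 1/3 stop longer (brighter).
ISO: 4000 → 5000 → 6400 → 8000 → 10000 — 1 1/3 stops higher (brighter).
Net: +1 1/3 +1/3 +1 1/3 = +3 stops.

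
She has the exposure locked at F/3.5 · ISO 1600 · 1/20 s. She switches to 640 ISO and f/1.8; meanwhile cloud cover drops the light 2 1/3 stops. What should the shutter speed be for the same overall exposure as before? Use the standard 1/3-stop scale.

Scene light: 2 1/3 stops darker.
ISO: 1600 → 1250 → 1000 → 800 → 640 — 1 1/3 stops lower (darker).
Aperture: f/3.5 → f/3.2 → f/2.8 → f/2.5 → f/2.2 → f/2 → f/1.8 — 2 stops opened up (brighter).
Net so far: 1 2/3 stops darker. Shutter speed: 1/20 → 1/15 → 1/13 → 1/10 → 1/8 → 1/6.

1/6s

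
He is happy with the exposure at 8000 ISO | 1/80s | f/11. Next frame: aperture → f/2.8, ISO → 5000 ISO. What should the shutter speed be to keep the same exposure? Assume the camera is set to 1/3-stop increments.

Aperture: f/11 → f/10 → f/9 → f/8 → f/7.1 → f/6.3 → f/5.6 → f/5 → f/4.5 → f/4 → f/3.5 → f/3.2 → f/2.8 — 4 stops larger aperture (brighter).
ISO: 8000 → 6400 → 5000 — 2/3 stop dropped (darker).
Net change so far: 3 1/3 stops brighter. Offset with the shutter speed: 1/80 → 1/100 → 1/125 → 1/160 → 1/200 → 1/250 → 1/320 → 1/400 → 1/500 → 1/640 → 1/800.

1/800s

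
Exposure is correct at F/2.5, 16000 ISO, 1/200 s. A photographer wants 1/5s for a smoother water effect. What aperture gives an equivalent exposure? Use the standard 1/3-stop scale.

Shutter speed: 1/200 → 1/160 → 1/125 → 1/100 → 1/80 → 1/60 → 1/50 → 1/40 → 1/30 → 1/25 → 1/20 → 1/15 → 1/13 → 1/10 → 1/8 → 1/6 → 1/5 — 5 1/3 stops longer (brighter).
Need 5 1/3 stops darker from the aperture: f/2.5 → f/2.8 → f/3.2 → f/3.5 → f/4 → f/4.5 → f/5 → f/5.6 → f/6.3 → f/7.1 → f/8 → f/9 → f/10 → f/11 → f/13 → f/14 → f/16.

f/16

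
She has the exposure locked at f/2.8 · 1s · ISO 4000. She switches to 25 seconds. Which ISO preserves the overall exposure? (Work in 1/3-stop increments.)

Shutter speed: 1 → 1.3 → 1.6 → 2 → 2.5 → 3.2 → 4 → 5 → 6 → 8 → 10 → 13 → 15 → 20 → 25 — 4 2/3 stops longer (brighter).
Need 4 2/3 stops darker from the ISO: 4000 → 3200 → 2500 → 2000 → 1600 → 1250 → 1000 → 800 → 640 → 500 → 400 → 320 → 250 → 200 → 160.

ISO 160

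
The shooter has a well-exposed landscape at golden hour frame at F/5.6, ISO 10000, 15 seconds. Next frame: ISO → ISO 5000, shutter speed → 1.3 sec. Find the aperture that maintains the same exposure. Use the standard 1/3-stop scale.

ISO: 10000 → 8000 → 6400 → 5000 — 1 stop dropped (darker).
Shutter speed: 15 → 13 → 10 → 8 → 6 → 5 → 4 → 3.2 → 2.5 → 2 → 1.6 → 1.3 — 3 2/3 stops faster (darker).
Net change so far: 4 2/3 stops darker. Offset with the aperture: f/5.6 → f/5 → f/4.5 → f/4 → f/3.5 → f/3.2 → f/2.8 → f/2.5 → f/2.2 → f/2 → f/1.8 → f/1.6 → f/1.4 → f/1.2 → f/1.1.

f/1.1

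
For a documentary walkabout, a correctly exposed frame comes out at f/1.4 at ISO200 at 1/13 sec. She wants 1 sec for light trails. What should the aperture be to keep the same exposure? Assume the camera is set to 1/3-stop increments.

Shutter speed: 1/13 → 1/10 → 1/8 → 1/6 → 1/5 → 1/4 → 0.3 → 0.4 → 0.5 → 0.6 → 0.8 → 1 — 3 2/3 stops slower (brighter).
Need 3 2/3 stops darker from the aperture: f/1.4 → f/1.6 → f/1.8 → f/2 → f/2.2 → f/2.5 → f/2.8 → f/3.2 → f/3.5 → f/4 → f/4.5 → f/5.

f/5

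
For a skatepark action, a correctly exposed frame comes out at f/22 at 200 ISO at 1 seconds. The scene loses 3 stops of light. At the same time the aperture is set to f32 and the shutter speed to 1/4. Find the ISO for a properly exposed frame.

Scene light: 3 stops darker.
Aperture: f/22 → f/32 — 1 stop stopped down (darker).
Shutter speed: 1 → 1/2 → 1/4 — 2 stops shorter (darker).
Net so far: 6 stops darker. ISO: 200 → 400 → 800 → 1600 → 3200 → 6400 → 12800.

ISO 12800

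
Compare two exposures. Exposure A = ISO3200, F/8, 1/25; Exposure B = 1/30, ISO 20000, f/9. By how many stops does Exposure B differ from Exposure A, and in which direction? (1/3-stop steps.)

2 stops brighter

Aperture: f/8 → f/9 — 1/3 stop smaller aperture (darker).
Shutter speed: 1/25 → 1/30 — 1/3 stop shorter (darker).
ISO: 3200 → 4000 → 5000 → 6400 → 8000 → 10000 → 12800 → 16000 → 20000 — 2 2/3 stops higher (brighter).
Net: −1/3 −1/3 +2 2/3 = +2 stops.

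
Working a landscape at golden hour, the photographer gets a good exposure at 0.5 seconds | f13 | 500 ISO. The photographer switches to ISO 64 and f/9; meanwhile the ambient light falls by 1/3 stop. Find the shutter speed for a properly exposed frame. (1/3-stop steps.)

2.5 s

Scene light: 1/3 stop darker.
ISO: 500 → 400 → 320 → 250 → 200 → 160 → 125 → 100 → 80 → 64 — 3 stops lower (darker).
Aperture: f/13 → f/11 → f/10 → f/9 — 1 stop wider (brighter).
Net so far: 2 1/3 stops darker. Shutter speed: 0.5 → 0.6 → 0.8 → 1 → 1.3 → 1.6 → 2 → 2.5.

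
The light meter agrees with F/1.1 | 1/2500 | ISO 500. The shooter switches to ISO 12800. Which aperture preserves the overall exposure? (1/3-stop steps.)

ISO: 500 → 640 → 800 → 1000 → 1250 → 1600 → 2000 → 2500 → 3200 → 4000 → 5000 → 6400 → 8000 → 10000 → 12800 — 4 2/3 stops raised (brighter).
Need 4 2/3 stops darker from the aperture: f/1.1 → f/1.2 → f/1.4 → f/1.6 → f/1.8 → f/2 → f/2.2 → f/2.5 → f/2.8 → f/3.2 → f/3.5 → f/4 → f/4.5 → f/5 → f/5.6.

f/5.6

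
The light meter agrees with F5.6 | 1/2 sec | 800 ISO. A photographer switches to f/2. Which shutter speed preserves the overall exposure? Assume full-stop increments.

Aperture: f/5.6 → f/4 → f/2.8 → f/2 — 3 stops opened up (brighter).
Need 3 stops darker from the shutter speed: 1/2 → 1/4 → 1/8 → 1/15.

1/15s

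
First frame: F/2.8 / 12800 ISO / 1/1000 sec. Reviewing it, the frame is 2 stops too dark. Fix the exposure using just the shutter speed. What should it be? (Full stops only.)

1/250s

Underexposed by 2 stops → need 2 stops brighter.
Shutter speed: 1/1000 → 1/500 → 1/250.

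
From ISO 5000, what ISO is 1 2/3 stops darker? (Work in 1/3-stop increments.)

ISO 1600

ISO: 5000 → 4000 → 3200 → 2500 → 2000 → 1600 — 1 2/3 stops lower (darker).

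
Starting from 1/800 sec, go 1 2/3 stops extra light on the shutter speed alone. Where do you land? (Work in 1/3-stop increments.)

1/250s

Shutter speed: 1/800 → 1/640 → 1/500 → 1/400 → 1/320 → 1/250 — 1 2/3 stops slower (brighter).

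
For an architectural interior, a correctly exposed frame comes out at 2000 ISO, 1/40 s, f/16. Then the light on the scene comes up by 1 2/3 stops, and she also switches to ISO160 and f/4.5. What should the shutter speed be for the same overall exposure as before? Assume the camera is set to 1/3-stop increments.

1/125s

Scene light: 1 2/3 stops brighter.
ISO: 2000 → 1600 → 1250 → 1000 → 800 → 640 → 500 → 400 → 320 → 250 → 200 → 160 — 3 2/3 stops dropped (darker).
Aperture: f/16 → f/14 → f/13 → f/11 → f/10 → f/9 → f/8 → f/7.1 → f/6.3 → f/5.6 → f/5 → f/4.5 — 3 2/3 stops wider (brighter).
Net so far: 1 2/3 stops brighter. Shutter speed: 1/40 → 1/50 → 1/60 → 1/80 → 1/100 → 1/125.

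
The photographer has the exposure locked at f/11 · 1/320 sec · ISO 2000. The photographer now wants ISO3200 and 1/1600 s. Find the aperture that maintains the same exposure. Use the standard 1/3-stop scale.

ISO: 2000 → 2500 → 3200 — 2/3 stop raised (brighter).
Shutter speed: 1/320 → 1/400 → 1/500 → 1/640 → 1/800 → 1/1000 → 1/1250 → 1/1600 — 2 1/3 stops faster (darker).
Net change so far: 1 2/3 stops darker. Offset with the aperture: f/11 → f/10 → f/9 → f/8 → f/7.1 → f/6.3.

f/6.3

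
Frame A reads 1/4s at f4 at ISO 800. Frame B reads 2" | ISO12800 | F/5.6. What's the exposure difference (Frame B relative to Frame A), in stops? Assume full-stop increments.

6 stops brighter

Aperture: f/4 → f/5.6 — 1 stop stopped down (darker).
Shutter speed: 1/4 → 1/2 → 1 → 2 — 3 stops slower (brighter).
ISO: 800 → 1600 → 3200 → 6400 → 12800 — 4 stops raised (brighter).
Net: −1 +3 +4 = +6 stops.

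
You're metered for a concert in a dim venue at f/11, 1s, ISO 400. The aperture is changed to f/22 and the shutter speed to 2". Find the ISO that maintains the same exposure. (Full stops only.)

ISO 800

Aperture: f/11 → f/16 → f/22 — 2 stops smaller aperture (darker).
Shutter speed: 1 → 2 — 1 stop slower (brighter).
Net change so far: 1 stop darker. Offset with the ISO: 400 → 800.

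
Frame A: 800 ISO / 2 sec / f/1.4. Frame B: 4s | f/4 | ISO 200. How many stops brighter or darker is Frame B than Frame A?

4 stops darker

Aperture: f/1.4 → f/2 → f/2.8 → f/4 — 3 stops smaller aperture (darker).
Shutter speed: 2 → 4 — 1 stop slower (brighter).
ISO: 800 → 400 → 200 — 2 stops dropped (darker).
Net: −3 +1 −2 = −4 stops.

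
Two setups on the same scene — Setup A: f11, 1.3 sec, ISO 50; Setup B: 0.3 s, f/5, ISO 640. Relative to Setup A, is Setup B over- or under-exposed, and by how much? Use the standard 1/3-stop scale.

4 stops brighter

Aperture: f/11 → f/10 → f/9 → f/8 → f/7.1 → f/6.3 → f/5.6 → f/5 — 2 1/3 stops larger aperture (brighter).
Shutter speed: 1.3 → 1 → 0.8 → 0.6 → 0.5 → 0.4 → 0.3 — 2 stops shorter (darker).
ISO: 50 → 64 → 80 → 100 → 125 → 160 → 200 → 250 → 320 → 400 → 500 → 640 — 3 2/3 stops raised (brighter).
Net: +2 1/3 −2 +3 2/3 = +4 stops.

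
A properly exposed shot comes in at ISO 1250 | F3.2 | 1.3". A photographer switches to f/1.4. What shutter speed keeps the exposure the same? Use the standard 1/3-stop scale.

Aperture: f/3.2 → f/2.8 → f/2.5 → f/2.2 → f/2 → f/1.8 → f/1.6 → f/1.4 — 2 1/3 stops opened up (brighter).
Need 2 1/3 stops darker from the shutter speed: 1.3 → 1 → 0.8 → 0.6 → 0.5 → 0.4 → 0.3 → 1/4.

1/4s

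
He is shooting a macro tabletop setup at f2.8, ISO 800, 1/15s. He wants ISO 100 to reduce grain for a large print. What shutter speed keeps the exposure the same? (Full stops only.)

1/2s

ISO: 800 → 400 → 200 → 100 — 3 stops lower (darker).
Need 3 stops brighter from the shutter speed: 1/15 → 1/8 → 1/4 → 1/2.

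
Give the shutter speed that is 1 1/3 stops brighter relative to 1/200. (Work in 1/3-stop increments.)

1/80s

Shutter speed: 1/200 → 1/160 → 1/125 → 1/100 → 1/80 — 1 1/3 stops slower (brighter).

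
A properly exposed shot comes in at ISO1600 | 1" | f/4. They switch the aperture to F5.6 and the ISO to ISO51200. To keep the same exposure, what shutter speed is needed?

Aperture: f/4 → f/5.6 — 1 stop smaller aperture (darker).
ISO: 1600 → 3200 → 6400 → 12800 → 25600 → 51200 — 5 stops raised (brighter).
Net change so far: 4 stops brighter. Offset with the shutter speed: 1 → 1/2 → 1/4 → 1/8 → 1/15.

1/15s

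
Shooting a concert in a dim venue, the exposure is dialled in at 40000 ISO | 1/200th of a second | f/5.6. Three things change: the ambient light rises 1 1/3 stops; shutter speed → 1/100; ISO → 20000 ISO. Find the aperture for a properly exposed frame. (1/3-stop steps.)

Scene light: 1 1/3 stops brighter.
Shutter speed: 1/200 → 1/160 → 1/125 → 1/100 — 1 stop slower (brighter).
ISO: 40000 → 32000 → 25600 → 20000 — 1 stop dropped (darker).
Net so far: 1 1/3 stops brighter. Aperture: f/5.6 → f/6.3 → f/7.1 → f/8 → f/9.

f/9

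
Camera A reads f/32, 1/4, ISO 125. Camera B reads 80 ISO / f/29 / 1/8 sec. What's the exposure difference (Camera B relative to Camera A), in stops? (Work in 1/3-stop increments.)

1 1/3 stops darker

Aperture: f/32 → f/29 — 1/3 stop opened up (brighter).
Shutter speed: 1/4 → 1/5 → 1/6 → 1/8 — 1 stop faster (darker).
ISO: 125 → 100 → 80 — 2/3 stop lower (darker).
Net: +1/3 −1 −2/3 = −1 1/3 stops.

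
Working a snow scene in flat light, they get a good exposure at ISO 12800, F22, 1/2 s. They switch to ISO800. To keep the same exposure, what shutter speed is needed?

8 s

ISO: 12800 → 6400 → 3200 → 1600 → 800 — 4 stops lower (darker).
Need 4 stops brighter from the shutter speed: 1/2 → 1 → 2 → 4 → 8.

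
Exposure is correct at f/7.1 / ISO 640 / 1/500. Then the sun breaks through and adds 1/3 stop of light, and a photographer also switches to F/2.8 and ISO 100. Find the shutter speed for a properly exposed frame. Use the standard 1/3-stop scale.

1/640s

Scene light: 1/3 stop brighter.
Aperture: f/7.1 → f/6.3 → f/5.6 → f/5 → f/4.5 → f/4 → f/3.5 → f/3.2 → f/2.8 — 2 2/3 stops wider (brighter).
ISO: 640 → 500 → 400 → 320 → 250 → 200 → 160 → 125 → 100 — 2 2/3 stops lower (darker).
Net so far: 1/3 stop brighter. Shutter speed: 1/500 → 1/640.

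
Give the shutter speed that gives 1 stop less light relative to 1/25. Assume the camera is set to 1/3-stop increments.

Shutter speed: 1/25 → 1/30 → 1/40 → 1/50 — 1 stop faster (darker).

1/50s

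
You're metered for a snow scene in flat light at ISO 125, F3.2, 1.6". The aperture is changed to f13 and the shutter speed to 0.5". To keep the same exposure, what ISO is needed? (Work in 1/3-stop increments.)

ISO 6400

Aperture: f/3.2 → f/3.5 → f/4 → f/4.5 → f/5 → f/5.6 → f/6.3 → f/7.1 → f/8 → f/9 → f/10 → f/11 → f/13 — 4 stops stopped down (darker).
Shutter speed: 1.6 → 1.3 → 1 → 0.8 → 0.6 → 0.5 — 1 2/3 stops shorter (darker).
Net change so far: 5 2/3 stops darker. Offset with the ISO: 125 → 160 → 200 → 250 → 320 → 400 → 500 → 640 → 800 → 1000 → 1250 → 1600 → 2000 → 2500 → 3200 → 4000 → 5000 → 6400.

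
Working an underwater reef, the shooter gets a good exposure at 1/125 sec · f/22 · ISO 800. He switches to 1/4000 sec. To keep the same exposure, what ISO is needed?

ISO 25600

Shutter speed: 1/125 → 1/250 → 1/500 → 1/1000 → 1/2000 → 1/4000 — 5 stops faster (darker).
Need 5 stops brighter from the ISO: 800 → 1600 → 3200 → 6400 → 12800 → 25600.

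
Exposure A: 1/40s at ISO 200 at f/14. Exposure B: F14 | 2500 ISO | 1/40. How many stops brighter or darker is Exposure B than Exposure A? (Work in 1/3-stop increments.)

3 2/3 stops brighter

Aperture: unchanged.
Shutter speed: unchanged.
ISO: 200 → 250 → 320 → 400 → 500 → 640 → 800 → 1000 → 1250 → 1600 → 2000 → 2500 — 3 2/3 stops higher (brighter).
Net: +3 2/3 = +3 2/3 stops.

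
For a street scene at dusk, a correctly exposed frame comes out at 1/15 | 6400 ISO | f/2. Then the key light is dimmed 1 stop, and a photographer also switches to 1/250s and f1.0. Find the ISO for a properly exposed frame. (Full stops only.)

ISO 51200

Scene light: 1 stop darker.
Shutter speed: 1/15 → 1/30 → 1/60 → 1/125 → 1/250 — 4 stops faster (darker).
Aperture: f/2 → f/1.4 → f/1.0 — 2 stops larger aperture (brighter).
Net so far: 3 stops darker. ISO: 6400 → 12800 → 25600 → 51200.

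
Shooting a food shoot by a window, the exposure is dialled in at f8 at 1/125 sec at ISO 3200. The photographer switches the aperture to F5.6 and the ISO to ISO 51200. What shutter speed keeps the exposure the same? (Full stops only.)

Aperture: f/8 → f/5.6 — 1 stop larger aperture (brighter).
ISO: 3200 → 6400 → 12800 → 25600 → 51200 — 4 stops raised (brighter).
Net change so far: 5 stops brighter. Offset with the shutter speed: 1/125 → 1/250 → 1/500 → 1/1000 → 1/2000 → 1/4000.

1/4000s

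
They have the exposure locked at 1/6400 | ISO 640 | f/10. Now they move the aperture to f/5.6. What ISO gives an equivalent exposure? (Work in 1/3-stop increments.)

ISO 200

Aperture: f/10 → f/9 → f/8 → f/7.1 → f/6.3 → f/5.6 — 1 2/3 stops opened up (brighter).
Need 1 2/3 stops darker from the ISO: 640 → 500 → 400 → 320 → 250 → 200.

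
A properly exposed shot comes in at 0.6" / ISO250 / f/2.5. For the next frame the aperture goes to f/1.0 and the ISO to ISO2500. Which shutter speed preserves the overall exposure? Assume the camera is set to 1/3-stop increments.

Aperture: f/2.5 → f/2.2 → f/2 → f/1.8 → f/1.6 → f/1.4 → f/1.2 → f/1.1 → f/1.0 — 2 2/3 stops larger aperture (brighter).
ISO: 250 → 320 → 400 → 500 → 640 → 800 → 1000 → 1250 → 1600 → 2000 → 2500 — 3 1/3 stops raised (brighter).
Net change so far: 6 stops brighter. Offset with the shutter speed: 0.6 → 0.5 → 0.4 → 0.3 → 1/4 → 1/5 → 1/6 → 1/8 → 1/10 → 1/13 → 1/15 → 1/20 → 1/25 → 1/30 → 1/40 → 1/50 → 1/60 → 1/80 → 1/100.

1/100s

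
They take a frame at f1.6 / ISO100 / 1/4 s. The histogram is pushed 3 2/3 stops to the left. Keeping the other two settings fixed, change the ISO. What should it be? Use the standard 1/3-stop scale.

ISO 1250

Underexposed by 3 2/3 stops → need 3 2/3 stops brighter.
ISO: 100 → 125 → 160 → 200 → 250 → 320 → 400 → 500 → 640 → 800 → 1000 → 1250.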